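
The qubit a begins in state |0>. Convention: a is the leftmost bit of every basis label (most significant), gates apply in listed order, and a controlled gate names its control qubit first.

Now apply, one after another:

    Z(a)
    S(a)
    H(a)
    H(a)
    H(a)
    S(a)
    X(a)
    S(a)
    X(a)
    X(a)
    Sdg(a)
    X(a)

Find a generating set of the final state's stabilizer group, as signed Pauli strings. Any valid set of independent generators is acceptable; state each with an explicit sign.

One valid set of independent stabilizer generators is +Y (any independent generating set of the same group is equally correct).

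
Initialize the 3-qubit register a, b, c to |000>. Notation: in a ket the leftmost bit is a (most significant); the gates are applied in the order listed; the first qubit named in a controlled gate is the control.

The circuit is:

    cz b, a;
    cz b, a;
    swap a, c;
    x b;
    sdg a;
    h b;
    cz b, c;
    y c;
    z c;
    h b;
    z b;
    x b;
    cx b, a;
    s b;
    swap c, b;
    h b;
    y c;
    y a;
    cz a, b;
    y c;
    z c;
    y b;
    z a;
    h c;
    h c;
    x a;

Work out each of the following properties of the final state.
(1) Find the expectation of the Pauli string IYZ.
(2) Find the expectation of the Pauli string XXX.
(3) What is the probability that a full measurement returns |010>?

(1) In the final state, IYZ has expectation 0. Key observation: gates 24-25 undo each other exactly, leaving only the rest of the circuit to track.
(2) The expectation value of XXX is 0.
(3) The probability of measuring |010> is 1/2.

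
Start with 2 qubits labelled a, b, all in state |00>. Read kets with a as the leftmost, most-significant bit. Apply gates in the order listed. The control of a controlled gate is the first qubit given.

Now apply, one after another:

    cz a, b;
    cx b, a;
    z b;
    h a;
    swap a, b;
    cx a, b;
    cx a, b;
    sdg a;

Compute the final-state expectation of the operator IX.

In the final state, IX has expectation 1. Key observation: steps 6-7 multiply out to the identity, so the circuit reduces to the remaining gates.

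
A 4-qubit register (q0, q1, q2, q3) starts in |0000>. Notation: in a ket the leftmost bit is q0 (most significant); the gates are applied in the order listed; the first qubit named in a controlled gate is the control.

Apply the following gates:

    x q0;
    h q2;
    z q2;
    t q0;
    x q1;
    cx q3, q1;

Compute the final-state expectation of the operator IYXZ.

The expectation value of IYXZ is 0.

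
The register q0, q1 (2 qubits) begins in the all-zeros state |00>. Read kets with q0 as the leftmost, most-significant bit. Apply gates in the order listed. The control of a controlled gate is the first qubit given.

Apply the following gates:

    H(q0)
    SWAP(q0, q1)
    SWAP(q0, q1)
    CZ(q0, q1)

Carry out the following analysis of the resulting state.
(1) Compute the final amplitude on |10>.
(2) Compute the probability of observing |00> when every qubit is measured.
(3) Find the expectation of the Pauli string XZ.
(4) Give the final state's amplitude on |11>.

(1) |10> carries amplitude sqrt(2)/2 in the final state. Key observation: the block from step 2 through step 3 cancels to the identity and can be dropped.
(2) Outcome |00> occurs with probability 1/2.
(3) The observable XZ averages to 1.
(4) The final state's coefficient on |11> equals 0.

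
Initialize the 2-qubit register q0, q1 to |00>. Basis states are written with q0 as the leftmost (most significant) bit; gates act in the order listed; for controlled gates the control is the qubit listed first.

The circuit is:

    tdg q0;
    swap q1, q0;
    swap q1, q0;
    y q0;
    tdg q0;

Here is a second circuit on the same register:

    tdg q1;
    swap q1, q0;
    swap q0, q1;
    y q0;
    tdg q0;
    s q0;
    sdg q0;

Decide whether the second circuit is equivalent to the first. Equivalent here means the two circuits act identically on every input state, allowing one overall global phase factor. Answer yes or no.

No — the two circuits implement different unitaries, even allowing a global phase.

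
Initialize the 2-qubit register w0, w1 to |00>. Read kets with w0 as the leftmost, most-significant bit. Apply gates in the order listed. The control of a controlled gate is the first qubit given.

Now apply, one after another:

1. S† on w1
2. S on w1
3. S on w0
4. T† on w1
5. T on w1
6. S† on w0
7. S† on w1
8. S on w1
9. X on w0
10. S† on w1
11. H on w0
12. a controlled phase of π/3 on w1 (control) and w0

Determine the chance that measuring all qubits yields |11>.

Outcome |11> occurs with probability 0. Key observation: steps 1-8 multiply out to the identity, so the circuit reduces to the remaining gates.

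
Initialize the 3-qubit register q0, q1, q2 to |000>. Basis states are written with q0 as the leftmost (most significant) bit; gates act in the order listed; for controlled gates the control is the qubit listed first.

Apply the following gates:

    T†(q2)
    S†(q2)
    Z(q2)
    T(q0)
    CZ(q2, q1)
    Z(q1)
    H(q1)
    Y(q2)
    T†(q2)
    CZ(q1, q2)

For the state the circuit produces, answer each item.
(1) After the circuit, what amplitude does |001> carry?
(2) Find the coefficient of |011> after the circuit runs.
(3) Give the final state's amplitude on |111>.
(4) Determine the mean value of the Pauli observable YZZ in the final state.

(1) The amplitude on |001> is sqrt(2)*exp(I*pi/4)/2.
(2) The final state's coefficient on |011> equals -sqrt(2)*exp(I*pi/4)/2.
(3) The amplitude on |111> is 0.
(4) The observable YZZ averages to 0.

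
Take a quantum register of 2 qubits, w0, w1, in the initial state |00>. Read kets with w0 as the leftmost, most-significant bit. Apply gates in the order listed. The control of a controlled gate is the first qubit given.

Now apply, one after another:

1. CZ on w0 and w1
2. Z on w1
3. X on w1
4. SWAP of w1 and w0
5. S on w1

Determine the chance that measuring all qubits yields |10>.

Outcome |10> occurs with probability 1.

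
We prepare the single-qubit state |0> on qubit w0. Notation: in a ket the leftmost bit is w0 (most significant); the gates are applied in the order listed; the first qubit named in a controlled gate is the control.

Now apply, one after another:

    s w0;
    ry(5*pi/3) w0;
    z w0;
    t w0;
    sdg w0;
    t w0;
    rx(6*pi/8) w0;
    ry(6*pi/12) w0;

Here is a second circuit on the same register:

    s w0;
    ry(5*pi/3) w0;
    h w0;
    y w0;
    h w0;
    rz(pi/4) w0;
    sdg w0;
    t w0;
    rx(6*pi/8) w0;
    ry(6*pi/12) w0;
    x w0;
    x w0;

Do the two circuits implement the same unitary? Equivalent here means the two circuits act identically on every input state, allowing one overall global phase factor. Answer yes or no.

No, they are not equivalent — no single phase factor reconciles the two unitaries.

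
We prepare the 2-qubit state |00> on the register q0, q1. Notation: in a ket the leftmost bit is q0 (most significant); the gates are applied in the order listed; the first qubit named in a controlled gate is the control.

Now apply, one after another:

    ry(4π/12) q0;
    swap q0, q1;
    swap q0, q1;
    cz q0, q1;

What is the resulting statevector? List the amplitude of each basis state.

The resulting statevector has amplitude sqrt(3)/2 on |00>, 0 on |01>, 1/2 on |10>, 0 on |11>. Key observation: the block from step 2 through step 3 cancels to the identity and can be dropped.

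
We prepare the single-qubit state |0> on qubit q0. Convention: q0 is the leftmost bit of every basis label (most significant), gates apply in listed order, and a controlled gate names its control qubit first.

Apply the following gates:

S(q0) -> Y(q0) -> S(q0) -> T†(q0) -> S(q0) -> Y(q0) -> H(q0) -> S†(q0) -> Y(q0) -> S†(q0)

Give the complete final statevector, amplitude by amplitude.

The resulting statevector has amplitude -sqrt(2)*exp(3*I*pi/4)/2 on |0>, sqrt(2)*exp(3*I*pi/4)/2 on |1>.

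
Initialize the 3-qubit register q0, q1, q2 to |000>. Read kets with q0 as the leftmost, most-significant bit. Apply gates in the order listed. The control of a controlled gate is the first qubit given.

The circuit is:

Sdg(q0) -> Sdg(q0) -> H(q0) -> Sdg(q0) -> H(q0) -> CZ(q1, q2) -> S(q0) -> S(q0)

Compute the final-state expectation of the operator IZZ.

The expectation value of IZZ is 1.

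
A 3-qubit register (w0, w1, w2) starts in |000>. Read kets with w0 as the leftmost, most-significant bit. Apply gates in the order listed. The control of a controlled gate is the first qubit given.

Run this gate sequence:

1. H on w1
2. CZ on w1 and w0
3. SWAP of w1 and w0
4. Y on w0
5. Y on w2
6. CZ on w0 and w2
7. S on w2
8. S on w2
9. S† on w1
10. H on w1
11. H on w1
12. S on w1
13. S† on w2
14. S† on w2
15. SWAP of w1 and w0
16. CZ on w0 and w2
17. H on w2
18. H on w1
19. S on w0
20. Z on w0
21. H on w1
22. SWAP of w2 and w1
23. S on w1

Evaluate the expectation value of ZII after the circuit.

In the final state, ZII has expectation 1.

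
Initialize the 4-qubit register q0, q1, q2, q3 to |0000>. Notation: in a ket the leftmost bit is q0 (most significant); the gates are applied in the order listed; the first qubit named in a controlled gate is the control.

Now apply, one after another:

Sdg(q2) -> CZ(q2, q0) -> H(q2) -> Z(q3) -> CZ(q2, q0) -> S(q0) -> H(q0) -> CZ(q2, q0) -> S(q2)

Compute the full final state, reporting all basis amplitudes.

The resulting statevector has amplitude 1/2 on |0000>, I/2 on |0010>, 1/2 on |1000>, -I/2 on |1010>, and 0 on every other basis state.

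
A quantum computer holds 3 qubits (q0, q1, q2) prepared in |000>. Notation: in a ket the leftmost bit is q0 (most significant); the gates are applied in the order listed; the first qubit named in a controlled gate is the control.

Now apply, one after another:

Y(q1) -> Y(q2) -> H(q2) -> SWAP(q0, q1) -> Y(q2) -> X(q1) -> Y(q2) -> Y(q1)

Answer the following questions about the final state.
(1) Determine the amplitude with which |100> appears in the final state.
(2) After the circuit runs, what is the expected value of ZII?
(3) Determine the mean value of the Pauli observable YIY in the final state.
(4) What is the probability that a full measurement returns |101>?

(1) The amplitude on |100> is sqrt(2)*I/2.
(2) The observable ZII averages to -1.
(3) The observable YIY averages to 0.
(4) The probability of measuring |101> is 1/2.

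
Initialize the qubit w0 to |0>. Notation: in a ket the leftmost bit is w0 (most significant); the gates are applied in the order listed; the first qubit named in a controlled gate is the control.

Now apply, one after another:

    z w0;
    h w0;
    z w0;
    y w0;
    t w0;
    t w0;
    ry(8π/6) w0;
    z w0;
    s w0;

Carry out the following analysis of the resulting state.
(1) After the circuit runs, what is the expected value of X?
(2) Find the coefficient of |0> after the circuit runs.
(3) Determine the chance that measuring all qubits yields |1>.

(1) The expectation value of X is 1.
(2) The amplitude on |0> is sqrt(6)/4 - sqrt(2)*I/4.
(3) Outcome |1> occurs with probability 1/2.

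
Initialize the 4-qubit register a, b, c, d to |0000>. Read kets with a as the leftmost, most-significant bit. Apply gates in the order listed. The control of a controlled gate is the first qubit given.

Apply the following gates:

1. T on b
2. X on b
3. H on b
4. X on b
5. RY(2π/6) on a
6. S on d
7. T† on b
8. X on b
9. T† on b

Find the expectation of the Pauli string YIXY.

The observable YIXY averages to 0.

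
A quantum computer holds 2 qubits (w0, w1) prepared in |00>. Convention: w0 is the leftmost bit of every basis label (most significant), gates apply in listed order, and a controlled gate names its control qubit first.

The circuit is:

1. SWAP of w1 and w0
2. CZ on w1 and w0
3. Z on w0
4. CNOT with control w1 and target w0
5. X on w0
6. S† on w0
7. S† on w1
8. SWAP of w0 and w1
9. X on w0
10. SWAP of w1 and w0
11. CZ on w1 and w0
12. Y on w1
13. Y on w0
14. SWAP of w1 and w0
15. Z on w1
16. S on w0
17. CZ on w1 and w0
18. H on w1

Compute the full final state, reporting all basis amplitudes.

The resulting statevector has amplitude -sqrt(2)*I/2 on |00>, -sqrt(2)*I/2 on |01>, 0 on |10>, 0 on |11>.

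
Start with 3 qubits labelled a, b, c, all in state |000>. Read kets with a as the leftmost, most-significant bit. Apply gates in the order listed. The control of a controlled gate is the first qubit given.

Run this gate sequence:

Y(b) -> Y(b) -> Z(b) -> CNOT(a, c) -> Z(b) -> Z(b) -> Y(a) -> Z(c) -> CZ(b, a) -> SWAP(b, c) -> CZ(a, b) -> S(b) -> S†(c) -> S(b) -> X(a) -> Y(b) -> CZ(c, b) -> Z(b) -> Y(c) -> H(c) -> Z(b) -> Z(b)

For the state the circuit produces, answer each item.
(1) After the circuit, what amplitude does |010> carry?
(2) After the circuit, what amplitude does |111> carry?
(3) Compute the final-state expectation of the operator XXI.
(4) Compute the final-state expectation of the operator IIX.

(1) |010> carries amplitude sqrt(2)*I/2 in the final state.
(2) |111> carries amplitude 0 in the final state.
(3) The observable XXI averages to 0.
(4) In the final state, IIX has expectation -1.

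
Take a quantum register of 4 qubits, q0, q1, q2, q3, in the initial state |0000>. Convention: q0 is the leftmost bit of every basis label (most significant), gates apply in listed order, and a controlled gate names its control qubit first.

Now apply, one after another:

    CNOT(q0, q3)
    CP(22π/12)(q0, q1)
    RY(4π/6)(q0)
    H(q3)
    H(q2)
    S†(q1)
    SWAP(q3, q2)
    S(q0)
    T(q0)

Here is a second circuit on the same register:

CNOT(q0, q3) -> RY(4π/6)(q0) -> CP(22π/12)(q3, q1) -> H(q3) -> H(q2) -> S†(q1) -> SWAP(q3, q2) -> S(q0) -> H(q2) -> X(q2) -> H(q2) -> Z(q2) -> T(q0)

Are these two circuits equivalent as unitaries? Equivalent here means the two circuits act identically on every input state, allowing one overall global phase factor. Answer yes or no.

No — the two circuits implement different unitaries, even allowing a global phase.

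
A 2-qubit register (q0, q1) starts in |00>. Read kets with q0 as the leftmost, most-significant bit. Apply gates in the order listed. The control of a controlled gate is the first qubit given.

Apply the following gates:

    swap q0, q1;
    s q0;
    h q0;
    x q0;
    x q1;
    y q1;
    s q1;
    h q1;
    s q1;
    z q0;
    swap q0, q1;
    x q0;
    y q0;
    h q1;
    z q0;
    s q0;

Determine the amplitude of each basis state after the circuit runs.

After the circuit, the state carries amplitude 0 on |00>, -sqrt(2)/2 on |01>, 0 on |10>, sqrt(2)/2 on |11>.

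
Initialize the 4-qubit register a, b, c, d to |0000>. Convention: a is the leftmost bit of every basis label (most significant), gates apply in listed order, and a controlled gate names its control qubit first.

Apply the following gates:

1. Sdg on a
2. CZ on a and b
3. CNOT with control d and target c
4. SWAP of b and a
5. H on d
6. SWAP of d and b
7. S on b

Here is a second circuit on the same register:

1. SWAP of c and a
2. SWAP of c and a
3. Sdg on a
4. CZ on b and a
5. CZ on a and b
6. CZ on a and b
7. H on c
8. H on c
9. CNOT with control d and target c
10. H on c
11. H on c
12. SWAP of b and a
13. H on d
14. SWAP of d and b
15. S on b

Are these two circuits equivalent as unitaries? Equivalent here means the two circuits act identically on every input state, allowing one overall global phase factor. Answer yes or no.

Yes, they are equivalent — the unitaries differ by at most a global phase.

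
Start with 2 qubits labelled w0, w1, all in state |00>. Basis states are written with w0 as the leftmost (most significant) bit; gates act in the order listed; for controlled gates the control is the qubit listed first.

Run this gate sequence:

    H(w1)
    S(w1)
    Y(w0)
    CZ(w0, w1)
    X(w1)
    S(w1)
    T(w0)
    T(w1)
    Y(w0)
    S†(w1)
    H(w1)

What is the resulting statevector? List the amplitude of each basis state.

The resulting statevector has amplitude -exp(3*I*pi/4)/2 + I/2 on |00>, -I/2 - exp(3*I*pi/4)/2 on |01>, 0 on |10>, 0 on |11>.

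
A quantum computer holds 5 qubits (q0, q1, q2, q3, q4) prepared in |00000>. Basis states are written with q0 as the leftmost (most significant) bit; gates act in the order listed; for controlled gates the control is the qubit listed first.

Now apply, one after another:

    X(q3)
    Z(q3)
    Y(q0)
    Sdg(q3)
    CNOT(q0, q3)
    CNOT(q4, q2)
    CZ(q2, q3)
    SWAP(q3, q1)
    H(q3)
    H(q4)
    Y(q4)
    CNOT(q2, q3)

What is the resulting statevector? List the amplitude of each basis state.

The final amplitudes are I/2 on |10000>, -I/2 on |10001>, I/2 on |10010>, -I/2 on |10011>, and 0 on every other basis state.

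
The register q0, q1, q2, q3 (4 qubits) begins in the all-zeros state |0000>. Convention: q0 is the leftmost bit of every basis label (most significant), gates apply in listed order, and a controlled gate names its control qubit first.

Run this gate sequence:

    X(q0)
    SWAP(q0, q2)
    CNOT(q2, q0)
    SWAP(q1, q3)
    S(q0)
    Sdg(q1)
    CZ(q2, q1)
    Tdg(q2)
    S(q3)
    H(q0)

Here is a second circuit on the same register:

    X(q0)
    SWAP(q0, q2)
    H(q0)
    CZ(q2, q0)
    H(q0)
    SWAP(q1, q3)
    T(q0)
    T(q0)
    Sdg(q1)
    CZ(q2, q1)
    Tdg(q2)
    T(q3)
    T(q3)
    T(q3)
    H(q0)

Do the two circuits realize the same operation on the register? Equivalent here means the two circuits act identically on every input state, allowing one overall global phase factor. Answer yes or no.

No, they are not equivalent — no single phase factor reconciles the two unitaries.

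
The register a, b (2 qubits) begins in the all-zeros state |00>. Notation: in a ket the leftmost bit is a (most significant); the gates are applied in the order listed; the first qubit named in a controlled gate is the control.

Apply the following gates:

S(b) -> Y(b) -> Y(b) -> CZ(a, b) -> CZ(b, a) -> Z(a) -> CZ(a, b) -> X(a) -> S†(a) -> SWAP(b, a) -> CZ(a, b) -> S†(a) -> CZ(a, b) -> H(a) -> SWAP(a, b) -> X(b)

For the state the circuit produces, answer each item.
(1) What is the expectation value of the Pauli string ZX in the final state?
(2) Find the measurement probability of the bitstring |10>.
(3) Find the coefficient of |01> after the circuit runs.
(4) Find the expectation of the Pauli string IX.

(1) In the final state, ZX has expectation -1.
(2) The probability of measuring |10> is 1/2.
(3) The amplitude on |01> is 0.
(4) The expectation value of IX is 1.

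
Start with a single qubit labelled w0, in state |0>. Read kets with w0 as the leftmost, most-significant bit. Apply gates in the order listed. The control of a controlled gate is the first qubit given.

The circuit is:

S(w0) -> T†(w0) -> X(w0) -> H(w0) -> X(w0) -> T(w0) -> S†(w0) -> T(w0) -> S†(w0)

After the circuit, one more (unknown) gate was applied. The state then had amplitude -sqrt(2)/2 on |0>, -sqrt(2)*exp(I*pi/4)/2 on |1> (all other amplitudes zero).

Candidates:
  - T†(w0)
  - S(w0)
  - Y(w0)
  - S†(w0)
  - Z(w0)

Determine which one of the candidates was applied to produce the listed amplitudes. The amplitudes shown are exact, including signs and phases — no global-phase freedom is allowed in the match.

The unique candidate consistent with the amplitudes is T†(w0).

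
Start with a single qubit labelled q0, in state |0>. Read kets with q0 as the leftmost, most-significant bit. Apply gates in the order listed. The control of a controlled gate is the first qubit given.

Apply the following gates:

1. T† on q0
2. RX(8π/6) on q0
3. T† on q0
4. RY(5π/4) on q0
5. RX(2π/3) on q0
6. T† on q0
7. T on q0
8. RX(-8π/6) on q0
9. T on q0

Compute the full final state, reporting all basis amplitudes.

After the circuit, the state carries amplitude sqrt(2 - sqrt(2))/8 - I*sqrt(3*sqrt(2) + 6)/8 + 3*sqrt(2 - sqrt(2))*exp(3*I*pi/4)/8 + sqrt(3*sqrt(2) + 6)*exp(I*pi/4)/8 on |0>, -3*sqrt(sqrt(2) + 2)/8 - sqrt(sqrt(2) + 2)*exp(I*pi/4)/8 + sqrt(6 - 3*sqrt(2))*exp(3*I*pi/4)/8 + I*sqrt(6 - 3*sqrt(2))/8 on |1>.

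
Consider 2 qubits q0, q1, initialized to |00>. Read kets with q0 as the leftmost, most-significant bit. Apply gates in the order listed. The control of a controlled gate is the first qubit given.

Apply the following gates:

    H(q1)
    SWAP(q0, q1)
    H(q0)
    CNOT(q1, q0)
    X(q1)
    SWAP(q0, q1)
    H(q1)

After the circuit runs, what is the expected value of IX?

The observable IX averages to 1.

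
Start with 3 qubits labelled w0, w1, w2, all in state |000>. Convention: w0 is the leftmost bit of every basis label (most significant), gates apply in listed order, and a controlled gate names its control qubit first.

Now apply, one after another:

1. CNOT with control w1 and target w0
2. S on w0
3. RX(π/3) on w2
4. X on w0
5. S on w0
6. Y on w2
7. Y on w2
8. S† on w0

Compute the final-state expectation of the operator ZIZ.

The expectation value of ZIZ is -1/2. Key observation: gates 5-8 undo each other exactly, leaving only the rest of the circuit to track.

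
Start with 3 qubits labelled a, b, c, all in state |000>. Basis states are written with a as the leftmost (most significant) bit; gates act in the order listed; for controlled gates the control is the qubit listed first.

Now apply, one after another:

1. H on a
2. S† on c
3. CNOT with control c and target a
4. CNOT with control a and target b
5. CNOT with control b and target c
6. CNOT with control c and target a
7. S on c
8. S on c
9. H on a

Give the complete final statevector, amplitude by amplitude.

The final amplitudes are 1/2 on |000>, 0 on |001>, 0 on |010>, -1/2 on |011>, 1/2 on |100>, 0 on |101>, 0 on |110>, -1/2 on |111>.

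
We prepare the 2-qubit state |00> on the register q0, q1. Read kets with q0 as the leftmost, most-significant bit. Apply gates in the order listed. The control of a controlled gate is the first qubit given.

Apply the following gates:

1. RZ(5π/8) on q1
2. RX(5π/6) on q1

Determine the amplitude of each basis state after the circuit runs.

After the circuit, the state carries amplitude (-sqrt(6) + sqrt(2))*exp(11*I*pi/16)/4 on |00>, (-sqrt(6) - sqrt(2))*exp(3*I*pi/16)/4 on |01>, 0 on |10>, 0 on |11>.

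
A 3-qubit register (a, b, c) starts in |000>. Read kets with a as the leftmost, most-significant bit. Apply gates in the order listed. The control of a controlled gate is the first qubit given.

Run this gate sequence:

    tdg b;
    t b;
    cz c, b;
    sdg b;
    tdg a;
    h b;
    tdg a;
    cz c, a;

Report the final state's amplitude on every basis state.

The resulting statevector has amplitude sqrt(2)/2 on |000>, sqrt(2)/2 on |010>, and 0 on every other basis state.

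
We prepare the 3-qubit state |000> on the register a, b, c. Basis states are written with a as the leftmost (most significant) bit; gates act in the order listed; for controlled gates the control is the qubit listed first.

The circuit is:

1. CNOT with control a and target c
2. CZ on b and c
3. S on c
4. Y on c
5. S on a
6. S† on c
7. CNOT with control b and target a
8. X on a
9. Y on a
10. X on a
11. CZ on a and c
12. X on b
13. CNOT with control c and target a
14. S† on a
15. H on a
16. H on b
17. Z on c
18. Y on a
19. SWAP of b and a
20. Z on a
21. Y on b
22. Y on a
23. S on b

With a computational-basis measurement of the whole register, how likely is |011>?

The probability of measuring |011> is 1/4.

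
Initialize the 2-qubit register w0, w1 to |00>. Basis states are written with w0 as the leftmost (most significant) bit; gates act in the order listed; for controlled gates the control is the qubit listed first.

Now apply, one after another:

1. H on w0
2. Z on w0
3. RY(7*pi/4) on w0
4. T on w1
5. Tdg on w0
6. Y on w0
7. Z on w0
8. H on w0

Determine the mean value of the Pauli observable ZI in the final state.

In the final state, ZI has expectation -1/2.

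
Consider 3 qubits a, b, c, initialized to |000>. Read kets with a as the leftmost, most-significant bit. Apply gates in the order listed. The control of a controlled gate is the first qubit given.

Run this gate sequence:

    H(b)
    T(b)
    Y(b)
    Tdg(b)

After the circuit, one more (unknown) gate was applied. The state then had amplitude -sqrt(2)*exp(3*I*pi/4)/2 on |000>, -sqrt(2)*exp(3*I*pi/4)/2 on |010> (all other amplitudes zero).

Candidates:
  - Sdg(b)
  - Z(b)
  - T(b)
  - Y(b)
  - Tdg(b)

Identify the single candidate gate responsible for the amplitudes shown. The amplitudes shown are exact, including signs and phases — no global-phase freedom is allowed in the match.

The applied gate was Sdg(b).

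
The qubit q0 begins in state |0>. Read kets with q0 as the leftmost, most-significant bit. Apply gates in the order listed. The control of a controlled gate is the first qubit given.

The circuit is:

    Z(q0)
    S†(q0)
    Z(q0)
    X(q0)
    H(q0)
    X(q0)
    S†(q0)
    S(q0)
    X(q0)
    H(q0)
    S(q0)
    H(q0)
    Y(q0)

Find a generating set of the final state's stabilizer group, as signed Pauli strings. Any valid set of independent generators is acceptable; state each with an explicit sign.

One valid set of independent stabilizer generators is +X (any independent generating set of the same group is equally correct).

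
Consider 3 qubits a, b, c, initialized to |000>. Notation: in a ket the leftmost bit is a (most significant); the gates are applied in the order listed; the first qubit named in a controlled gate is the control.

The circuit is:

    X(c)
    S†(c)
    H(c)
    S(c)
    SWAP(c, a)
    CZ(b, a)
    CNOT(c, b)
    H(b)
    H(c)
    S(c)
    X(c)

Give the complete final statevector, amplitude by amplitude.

The final amplitudes are sqrt(2)/4 on |000>, -sqrt(2)*I/4 on |001>, sqrt(2)/4 on |010>, -sqrt(2)*I/4 on |011>, -sqrt(2)*I/4 on |100>, -sqrt(2)/4 on |101>, -sqrt(2)*I/4 on |110>, -sqrt(2)/4 on |111>.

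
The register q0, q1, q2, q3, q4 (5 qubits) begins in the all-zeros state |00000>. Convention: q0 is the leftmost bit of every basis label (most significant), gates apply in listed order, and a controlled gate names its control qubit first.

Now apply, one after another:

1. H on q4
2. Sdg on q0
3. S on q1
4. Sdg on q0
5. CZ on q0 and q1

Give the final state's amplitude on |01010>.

|01010> carries amplitude 0 in the final state.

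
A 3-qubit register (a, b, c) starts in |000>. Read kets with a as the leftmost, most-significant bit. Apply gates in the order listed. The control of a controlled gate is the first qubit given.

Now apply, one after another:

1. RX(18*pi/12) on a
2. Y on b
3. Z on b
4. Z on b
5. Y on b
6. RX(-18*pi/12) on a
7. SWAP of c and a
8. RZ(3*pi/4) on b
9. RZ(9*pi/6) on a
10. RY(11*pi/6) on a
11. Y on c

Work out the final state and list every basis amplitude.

The final amplitudes are (sqrt(2) + sqrt(6))*exp(3*I*pi/8)/4 on |001>, (-sqrt(6) + sqrt(2))*exp(3*I*pi/8)/4 on |101>, and 0 on every other basis state. Key observation: steps 1-6 multiply out to the identity, so the circuit reduces to the remaining gates.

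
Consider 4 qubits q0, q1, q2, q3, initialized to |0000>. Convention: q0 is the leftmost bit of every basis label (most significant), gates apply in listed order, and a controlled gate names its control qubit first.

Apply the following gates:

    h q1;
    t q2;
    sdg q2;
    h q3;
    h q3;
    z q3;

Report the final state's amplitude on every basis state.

The resulting statevector has amplitude sqrt(2)/2 on |0000>, sqrt(2)/2 on |0100>, and 0 on every other basis state.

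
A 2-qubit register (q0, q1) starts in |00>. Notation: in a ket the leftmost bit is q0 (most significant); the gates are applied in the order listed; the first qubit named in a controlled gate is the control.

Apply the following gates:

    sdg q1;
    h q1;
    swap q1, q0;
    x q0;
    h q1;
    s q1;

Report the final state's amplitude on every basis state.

After the circuit, the state carries amplitude 1/2 on |00>, I/2 on |01>, 1/2 on |10>, I/2 on |11>.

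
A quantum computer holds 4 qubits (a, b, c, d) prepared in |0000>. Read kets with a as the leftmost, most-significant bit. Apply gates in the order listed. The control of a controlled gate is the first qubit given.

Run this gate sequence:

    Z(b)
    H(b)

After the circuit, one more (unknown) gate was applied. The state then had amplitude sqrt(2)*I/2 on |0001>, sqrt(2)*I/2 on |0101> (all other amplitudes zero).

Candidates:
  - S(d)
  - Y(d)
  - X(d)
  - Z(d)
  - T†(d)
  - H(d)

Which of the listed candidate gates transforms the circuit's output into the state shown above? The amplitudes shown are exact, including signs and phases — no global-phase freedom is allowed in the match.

The applied gate was Y(d).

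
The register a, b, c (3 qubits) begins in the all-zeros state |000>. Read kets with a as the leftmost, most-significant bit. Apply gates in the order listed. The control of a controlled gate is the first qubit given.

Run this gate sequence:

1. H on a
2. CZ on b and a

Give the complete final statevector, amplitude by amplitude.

The resulting statevector has amplitude sqrt(2)/2 on |000>, sqrt(2)/2 on |100>, and 0 on every other basis state.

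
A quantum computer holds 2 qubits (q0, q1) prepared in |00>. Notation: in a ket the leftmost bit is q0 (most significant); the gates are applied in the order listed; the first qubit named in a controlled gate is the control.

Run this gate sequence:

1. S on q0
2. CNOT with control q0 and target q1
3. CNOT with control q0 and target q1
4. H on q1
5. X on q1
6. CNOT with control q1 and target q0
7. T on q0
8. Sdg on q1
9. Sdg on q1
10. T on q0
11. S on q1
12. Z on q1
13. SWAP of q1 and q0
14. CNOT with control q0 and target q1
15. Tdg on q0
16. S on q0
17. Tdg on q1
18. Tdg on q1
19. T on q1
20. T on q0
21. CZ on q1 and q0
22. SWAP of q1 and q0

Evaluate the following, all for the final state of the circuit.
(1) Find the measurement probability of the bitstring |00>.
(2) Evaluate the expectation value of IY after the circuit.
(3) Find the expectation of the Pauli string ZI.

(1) A full measurement returns |00> with probability 1/2. Key observation: steps 2-3 multiply out to the identity, so the circuit reduces to the remaining gates.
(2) In the final state, IY has expectation -1.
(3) In the final state, ZI has expectation 1.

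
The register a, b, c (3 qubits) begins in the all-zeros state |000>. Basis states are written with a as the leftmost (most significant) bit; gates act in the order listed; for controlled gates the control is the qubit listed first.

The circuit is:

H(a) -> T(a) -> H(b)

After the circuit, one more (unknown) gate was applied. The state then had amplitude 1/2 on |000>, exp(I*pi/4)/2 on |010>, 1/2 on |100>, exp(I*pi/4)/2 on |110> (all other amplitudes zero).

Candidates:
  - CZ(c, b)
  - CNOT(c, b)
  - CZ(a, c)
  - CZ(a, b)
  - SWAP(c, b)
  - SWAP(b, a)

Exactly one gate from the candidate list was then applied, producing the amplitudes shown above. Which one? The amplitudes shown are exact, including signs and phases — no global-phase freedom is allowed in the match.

The unique candidate consistent with the amplitudes is SWAP(b, a).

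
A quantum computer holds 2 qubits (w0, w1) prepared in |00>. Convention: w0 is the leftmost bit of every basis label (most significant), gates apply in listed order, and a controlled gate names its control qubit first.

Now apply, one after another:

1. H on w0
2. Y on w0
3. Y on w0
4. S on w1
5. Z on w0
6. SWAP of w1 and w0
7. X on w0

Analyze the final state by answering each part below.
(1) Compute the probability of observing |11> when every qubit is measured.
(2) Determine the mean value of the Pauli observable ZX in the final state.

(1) The probability of measuring |11> is 1/2.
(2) The expectation value of ZX is 1.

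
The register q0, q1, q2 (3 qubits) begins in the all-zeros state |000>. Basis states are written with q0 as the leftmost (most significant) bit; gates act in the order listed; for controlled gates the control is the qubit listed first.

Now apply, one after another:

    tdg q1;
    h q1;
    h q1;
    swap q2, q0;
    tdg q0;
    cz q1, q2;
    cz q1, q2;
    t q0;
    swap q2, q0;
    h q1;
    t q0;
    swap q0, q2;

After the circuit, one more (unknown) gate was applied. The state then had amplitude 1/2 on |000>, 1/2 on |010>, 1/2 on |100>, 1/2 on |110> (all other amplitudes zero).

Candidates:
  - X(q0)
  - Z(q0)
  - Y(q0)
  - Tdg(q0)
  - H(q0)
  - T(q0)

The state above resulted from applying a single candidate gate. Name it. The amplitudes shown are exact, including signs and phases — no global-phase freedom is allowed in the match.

The unique candidate consistent with the amplitudes is H(q0).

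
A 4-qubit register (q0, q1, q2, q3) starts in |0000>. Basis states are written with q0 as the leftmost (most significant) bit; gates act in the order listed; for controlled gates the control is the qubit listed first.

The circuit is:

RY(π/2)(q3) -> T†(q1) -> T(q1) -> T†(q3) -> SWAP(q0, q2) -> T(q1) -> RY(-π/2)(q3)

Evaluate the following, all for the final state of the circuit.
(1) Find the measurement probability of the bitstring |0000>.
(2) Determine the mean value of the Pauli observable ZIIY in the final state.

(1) Outcome |0000> occurs with probability sqrt(2)/4 + 1/2.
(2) The observable ZIIY averages to -sqrt(2)/2.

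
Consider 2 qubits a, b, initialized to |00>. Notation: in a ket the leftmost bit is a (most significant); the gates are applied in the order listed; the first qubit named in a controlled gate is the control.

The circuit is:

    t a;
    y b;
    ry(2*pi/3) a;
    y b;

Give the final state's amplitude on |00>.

The final state's coefficient on |00> equals 1/2.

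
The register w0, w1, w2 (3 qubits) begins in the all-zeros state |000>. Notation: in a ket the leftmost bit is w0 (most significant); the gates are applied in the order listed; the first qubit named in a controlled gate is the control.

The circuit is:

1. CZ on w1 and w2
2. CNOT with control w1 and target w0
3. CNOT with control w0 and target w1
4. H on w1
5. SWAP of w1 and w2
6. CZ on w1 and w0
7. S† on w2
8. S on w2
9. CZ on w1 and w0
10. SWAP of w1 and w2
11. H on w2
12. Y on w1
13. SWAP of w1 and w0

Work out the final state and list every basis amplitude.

The resulting statevector has amplitude -I/2 on |000>, -I/2 on |001>, 0 on |010>, 0 on |011>, I/2 on |100>, I/2 on |101>, 0 on |110>, 0 on |111>.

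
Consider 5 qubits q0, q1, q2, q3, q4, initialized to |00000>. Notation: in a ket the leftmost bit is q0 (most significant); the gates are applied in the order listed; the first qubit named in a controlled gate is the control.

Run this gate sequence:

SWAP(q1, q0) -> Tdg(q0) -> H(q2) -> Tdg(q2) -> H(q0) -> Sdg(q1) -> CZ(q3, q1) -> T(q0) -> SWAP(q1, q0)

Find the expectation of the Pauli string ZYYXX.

The observable ZYYXX averages to 0.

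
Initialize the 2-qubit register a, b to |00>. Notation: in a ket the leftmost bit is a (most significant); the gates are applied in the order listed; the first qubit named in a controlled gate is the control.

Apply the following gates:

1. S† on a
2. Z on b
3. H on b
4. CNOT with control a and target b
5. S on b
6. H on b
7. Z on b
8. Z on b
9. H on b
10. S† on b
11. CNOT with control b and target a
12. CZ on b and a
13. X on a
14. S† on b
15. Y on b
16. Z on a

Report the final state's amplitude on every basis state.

The final amplitudes are sqrt(2)/2 on |00>, 0 on |01>, 0 on |10>, -sqrt(2)*I/2 on |11>. Key observation: gates 5-10 undo each other exactly, leaving only the rest of the circuit to track.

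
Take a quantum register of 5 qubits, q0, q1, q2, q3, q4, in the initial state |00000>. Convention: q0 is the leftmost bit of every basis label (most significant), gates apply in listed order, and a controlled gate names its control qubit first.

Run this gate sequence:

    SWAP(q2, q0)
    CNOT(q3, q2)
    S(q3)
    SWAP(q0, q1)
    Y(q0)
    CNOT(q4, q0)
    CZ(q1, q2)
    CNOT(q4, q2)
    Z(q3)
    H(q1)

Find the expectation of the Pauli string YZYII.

The observable YZYII averages to 0.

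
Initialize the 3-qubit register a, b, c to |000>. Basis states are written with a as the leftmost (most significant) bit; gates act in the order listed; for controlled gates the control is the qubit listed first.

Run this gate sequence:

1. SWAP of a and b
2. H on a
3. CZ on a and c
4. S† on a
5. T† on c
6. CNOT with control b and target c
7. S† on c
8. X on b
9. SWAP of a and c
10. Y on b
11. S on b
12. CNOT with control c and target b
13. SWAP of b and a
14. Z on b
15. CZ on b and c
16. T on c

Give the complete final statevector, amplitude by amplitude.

The resulting statevector has amplitude -sqrt(2)*I/2 on |000>, -sqrt(2)*exp(I*pi/4)/2 on |101>, and 0 on every other basis state.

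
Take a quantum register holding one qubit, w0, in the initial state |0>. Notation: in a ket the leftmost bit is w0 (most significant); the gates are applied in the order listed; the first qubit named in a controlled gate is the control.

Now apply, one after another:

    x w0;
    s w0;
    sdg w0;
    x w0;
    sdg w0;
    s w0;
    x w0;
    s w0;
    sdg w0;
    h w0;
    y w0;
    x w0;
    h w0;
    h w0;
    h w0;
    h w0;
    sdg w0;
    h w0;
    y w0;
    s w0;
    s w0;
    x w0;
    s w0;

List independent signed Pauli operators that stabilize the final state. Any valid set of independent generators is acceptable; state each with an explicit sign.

One valid set of independent stabilizer generators is -X (any independent generating set of the same group is equally correct). Key observation: steps 2-9 multiply out to the identity, so the circuit reduces to the remaining gates.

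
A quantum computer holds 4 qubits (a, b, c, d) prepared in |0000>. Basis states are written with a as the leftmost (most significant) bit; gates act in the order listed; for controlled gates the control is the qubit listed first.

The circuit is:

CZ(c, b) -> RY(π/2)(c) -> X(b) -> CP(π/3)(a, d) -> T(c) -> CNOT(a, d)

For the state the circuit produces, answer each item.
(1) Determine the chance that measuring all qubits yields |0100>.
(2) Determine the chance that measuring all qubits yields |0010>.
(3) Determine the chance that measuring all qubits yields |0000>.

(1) Outcome |0100> occurs with probability 1/2.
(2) Outcome |0010> occurs with probability 0.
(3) A full measurement returns |0000> with probability 0.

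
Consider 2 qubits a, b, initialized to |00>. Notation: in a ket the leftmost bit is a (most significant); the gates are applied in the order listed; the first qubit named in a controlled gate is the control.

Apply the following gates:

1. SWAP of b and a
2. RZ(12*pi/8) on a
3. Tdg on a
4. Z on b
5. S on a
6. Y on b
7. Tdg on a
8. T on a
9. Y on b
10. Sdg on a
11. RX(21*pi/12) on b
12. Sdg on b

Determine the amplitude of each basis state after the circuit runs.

The resulting statevector has amplitude sqrt(sqrt(2) + 2)*exp(I*pi/4)/2 on |00>, sqrt(2 - sqrt(2))*exp(I*pi/4)/2 on |01>, 0 on |10>, 0 on |11>.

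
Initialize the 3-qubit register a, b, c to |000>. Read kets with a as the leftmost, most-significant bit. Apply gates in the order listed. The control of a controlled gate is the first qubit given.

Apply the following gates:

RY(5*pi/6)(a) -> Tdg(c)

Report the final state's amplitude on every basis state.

The resulting statevector has amplitude -sqrt(2)/4 + sqrt(6)/4 on |000>, sqrt(2)/4 + sqrt(6)/4 on |100>, and 0 on every other basis state.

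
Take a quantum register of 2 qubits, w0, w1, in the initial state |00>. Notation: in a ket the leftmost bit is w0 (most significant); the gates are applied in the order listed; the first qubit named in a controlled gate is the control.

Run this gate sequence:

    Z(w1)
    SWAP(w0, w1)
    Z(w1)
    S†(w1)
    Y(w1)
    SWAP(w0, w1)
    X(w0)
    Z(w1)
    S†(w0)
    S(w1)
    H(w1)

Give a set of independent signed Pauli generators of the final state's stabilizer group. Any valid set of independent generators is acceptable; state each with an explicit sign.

One valid set of independent stabilizer generators is +IX, +ZI (any independent generating set of the same group is equally correct).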